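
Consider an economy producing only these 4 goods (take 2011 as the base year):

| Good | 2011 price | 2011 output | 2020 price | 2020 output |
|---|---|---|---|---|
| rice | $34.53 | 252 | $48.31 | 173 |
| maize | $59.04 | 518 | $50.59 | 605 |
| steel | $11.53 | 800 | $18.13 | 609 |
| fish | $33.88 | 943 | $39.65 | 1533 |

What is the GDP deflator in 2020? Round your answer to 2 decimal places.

Nominal GDP 2020 = 48.31·173 + 50.59·605 + 18.13·609 + 39.65·1533 = 110789.20.
Real GDP 2020 (at 2011 prices) = 34.53·173 + 59.04·605 + 11.53·609 + 33.88·1533 = 100652.70.
Deflator = Nominal/Real × 100 = 110789.20/100652.70 × 100 = 110.071.

110.07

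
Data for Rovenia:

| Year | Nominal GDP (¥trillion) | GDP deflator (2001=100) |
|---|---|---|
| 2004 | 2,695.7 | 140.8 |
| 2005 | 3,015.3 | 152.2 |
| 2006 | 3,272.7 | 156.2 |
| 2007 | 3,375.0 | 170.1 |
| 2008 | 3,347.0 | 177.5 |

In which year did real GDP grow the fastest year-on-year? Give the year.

2005: real = 3015.3/1.522 = 1981.14; growth vs 2004 (1914.56) = 3.48%.
2006: real = 3272.7/1.562 = 2095.20; growth vs 2005 (1981.14) = 5.76%.
2007: real = 3375.0/1.701 = 1984.13; growth vs 2006 (2095.20) = -5.30%.
2008: real = 3347.0/1.775 = 1885.63; growth vs 2007 (1984.13) = -4.96%.

2006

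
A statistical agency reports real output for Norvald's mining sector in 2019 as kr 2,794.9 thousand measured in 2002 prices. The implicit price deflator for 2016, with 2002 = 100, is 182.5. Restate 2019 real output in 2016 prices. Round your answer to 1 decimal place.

kr 5,100.7 thousand

Real output in 2016 prices = Real output in 2002 prices × (P_2016/P_2002) = 2794.9 × 1.825 = 5100.69.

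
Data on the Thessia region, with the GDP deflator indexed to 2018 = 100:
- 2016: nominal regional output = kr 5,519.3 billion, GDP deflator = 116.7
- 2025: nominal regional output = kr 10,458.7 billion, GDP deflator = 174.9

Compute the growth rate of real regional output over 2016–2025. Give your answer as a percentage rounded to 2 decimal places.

26.44%

Real regional output 2016 = 5519.3 / 1.167 = 4729.48.
Real regional output 2025 = 10458.7 / 1.749 = 5979.82.
Real growth = 5979.82 / 4729.48 − 1 = 0.2644.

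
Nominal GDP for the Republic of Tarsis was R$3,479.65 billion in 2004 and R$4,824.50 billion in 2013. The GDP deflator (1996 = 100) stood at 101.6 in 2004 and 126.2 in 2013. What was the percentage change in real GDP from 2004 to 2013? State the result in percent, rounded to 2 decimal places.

Real GDP 2004 = 3479.65 / 1.016 = 3424.85.
Real GDP 2013 = 4824.50 / 1.262 = 3822.90.
Real growth = 3822.90 / 3424.85 − 1 = 0.1162.

11.62%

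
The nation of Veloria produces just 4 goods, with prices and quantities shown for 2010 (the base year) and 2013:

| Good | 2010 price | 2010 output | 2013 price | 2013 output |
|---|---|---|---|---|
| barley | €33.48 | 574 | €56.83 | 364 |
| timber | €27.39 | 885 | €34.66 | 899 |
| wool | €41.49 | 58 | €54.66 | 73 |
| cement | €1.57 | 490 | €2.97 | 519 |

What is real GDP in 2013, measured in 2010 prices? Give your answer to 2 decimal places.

Real GDP 2013 = Σ (p_2010 × q_2013) = 33.48·364 + 27.39·899 + 41.49·73 + 1.57·519 = 40653.93.

€40653.93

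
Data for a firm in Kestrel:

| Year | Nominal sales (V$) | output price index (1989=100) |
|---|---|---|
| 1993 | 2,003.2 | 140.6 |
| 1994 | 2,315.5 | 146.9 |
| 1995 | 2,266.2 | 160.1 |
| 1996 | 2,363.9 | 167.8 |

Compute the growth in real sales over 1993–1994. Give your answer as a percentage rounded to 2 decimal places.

10.63%

Real sales 1993 = 2003.2/1.406 = 1424.75.
Real sales 1994 = 2315.5/1.469 = 1576.24.
Change = 1576.24/1424.75 − 1 = 0.1063.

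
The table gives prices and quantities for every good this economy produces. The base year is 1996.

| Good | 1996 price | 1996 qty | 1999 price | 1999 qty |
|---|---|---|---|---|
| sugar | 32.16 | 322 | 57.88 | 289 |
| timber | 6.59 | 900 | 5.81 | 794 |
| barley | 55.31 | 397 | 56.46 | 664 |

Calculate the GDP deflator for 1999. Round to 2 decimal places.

114.78

Nominal GDP 1999 = 57.88·289 + 5.81·794 + 56.46·664 = 58829.90.
Real GDP 1999 (at 1996 prices) = 32.16·289 + 6.59·794 + 55.31·664 = 51252.54.
Deflator = Nominal/Real × 100 = 58829.90/51252.54 × 100 = 114.784.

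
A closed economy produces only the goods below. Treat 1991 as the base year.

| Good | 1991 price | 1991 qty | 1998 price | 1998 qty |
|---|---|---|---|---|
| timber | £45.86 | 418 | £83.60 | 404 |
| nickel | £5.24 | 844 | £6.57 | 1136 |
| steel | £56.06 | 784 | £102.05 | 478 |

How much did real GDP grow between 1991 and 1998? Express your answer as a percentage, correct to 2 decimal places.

Real GDP 1991 = Nominal GDP 1991 = 45.86·418 + 5.24·844 + 56.06·784 = 67543.08.
Real GDP 1998 (at 1991 prices) = 45.86·404 + 5.24·1136 + 56.06·478 = 51276.76.
Real growth = 51276.76/67543.08 − 1 = -0.2408.

-24.08%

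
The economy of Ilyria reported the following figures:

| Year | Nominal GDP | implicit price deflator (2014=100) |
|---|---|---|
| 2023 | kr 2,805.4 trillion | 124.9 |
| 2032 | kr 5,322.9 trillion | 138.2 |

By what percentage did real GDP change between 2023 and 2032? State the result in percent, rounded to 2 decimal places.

Deflate each year: 2023 → 2805.4/1.249 = 2246.12; 2032 → 5322.9/1.382 = 3851.59.
So real GDP changed by 3851.59/2246.12 − 1 = 0.7148, i.e. 71.48%.

71.48%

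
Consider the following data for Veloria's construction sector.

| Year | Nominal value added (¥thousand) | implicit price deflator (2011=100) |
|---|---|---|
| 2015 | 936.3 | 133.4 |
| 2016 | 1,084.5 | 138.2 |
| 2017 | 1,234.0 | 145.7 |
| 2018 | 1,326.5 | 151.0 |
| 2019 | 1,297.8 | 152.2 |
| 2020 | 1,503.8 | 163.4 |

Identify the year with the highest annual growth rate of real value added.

2016

2016: real = 1084.5/1.382 = 784.73; growth vs 2015 (701.87) = 11.81%.
2017: real = 1234.0/1.457 = 846.95; growth vs 2016 (784.73) = 7.93%.
2018: real = 1326.5/1.510 = 878.48; growth vs 2017 (846.95) = 3.72%.
2019: real = 1297.8/1.522 = 852.69; growth vs 2018 (878.48) = -2.94%.
2020: real = 1503.8/1.634 = 920.32; growth vs 2019 (852.69) = 7.93%.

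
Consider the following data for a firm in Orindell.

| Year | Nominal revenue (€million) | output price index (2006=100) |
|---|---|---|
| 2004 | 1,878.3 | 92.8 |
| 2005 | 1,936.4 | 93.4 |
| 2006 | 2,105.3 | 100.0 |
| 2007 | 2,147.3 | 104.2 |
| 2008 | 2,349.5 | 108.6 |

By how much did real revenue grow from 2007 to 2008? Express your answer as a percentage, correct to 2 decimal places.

Real revenue 2007 = 2147.3/1.042 = 2060.75.
Real revenue 2008 = 2349.5/1.086 = 2163.44.
Change = 2163.44/2060.75 − 1 = 0.0498.

4.98%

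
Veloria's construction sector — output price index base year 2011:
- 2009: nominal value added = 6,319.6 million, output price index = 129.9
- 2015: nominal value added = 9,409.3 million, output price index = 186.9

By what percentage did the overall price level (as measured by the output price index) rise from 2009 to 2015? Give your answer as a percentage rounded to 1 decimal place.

43.9%

Price-level change = 186.9 / 129.9 − 1 = 0.4388.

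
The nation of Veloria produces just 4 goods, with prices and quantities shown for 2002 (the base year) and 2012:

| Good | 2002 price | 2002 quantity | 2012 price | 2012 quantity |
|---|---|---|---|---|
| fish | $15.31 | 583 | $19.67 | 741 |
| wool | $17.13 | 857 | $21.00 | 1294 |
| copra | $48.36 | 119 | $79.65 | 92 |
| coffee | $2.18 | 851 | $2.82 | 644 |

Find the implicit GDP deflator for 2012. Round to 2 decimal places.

Nominal GDP 2012 = 19.67·741 + 21.00·1294 + 79.65·92 + 2.82·644 = 50893.35.
Real GDP 2012 (at 2002 prices) = 15.31·741 + 17.13·1294 + 48.36·92 + 2.18·644 = 39363.97.
Deflator = Nominal/Real × 100 = 50893.35/39363.97 × 100 = 129.289.

129.29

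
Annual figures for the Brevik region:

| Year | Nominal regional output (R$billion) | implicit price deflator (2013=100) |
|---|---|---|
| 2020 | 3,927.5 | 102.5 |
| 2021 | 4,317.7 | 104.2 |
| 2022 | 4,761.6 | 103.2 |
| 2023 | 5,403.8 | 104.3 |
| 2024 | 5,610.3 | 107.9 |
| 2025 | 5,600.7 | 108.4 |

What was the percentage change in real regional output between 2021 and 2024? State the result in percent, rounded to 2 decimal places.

25.48%

Real regional output 2021 = 4317.7/1.042 = 4143.67.
Real regional output 2024 = 5610.3/1.079 = 5199.54.
Change = 5199.54/4143.67 − 1 = 0.2548.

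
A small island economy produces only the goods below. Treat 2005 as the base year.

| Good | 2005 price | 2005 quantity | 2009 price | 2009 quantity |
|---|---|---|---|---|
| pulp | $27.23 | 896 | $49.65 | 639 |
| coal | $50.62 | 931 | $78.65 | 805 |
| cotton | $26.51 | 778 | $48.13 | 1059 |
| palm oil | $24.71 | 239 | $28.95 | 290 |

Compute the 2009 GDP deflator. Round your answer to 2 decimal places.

Nominal GDP 2009 = 49.65·639 + 78.65·805 + 48.13·1059 + 28.95·290 = 154404.77.
Real GDP 2009 (at 2005 prices) = 27.23·639 + 50.62·805 + 26.51·1059 + 24.71·290 = 93389.06.
Deflator = Nominal/Real × 100 = 154404.77/93389.06 × 100 = 165.335.

165.33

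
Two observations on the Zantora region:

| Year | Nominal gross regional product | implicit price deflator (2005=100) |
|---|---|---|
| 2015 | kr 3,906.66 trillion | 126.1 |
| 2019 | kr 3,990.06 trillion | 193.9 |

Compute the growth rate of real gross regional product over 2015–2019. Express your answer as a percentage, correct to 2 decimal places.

-33.58%

Real gross regional product 2015 = 3906.66 / 1.261 = 3098.07.
Real gross regional product 2019 = 3990.06 / 1.939 = 2057.79.
Real growth = 2057.79 / 3098.07 − 1 = -0.3358.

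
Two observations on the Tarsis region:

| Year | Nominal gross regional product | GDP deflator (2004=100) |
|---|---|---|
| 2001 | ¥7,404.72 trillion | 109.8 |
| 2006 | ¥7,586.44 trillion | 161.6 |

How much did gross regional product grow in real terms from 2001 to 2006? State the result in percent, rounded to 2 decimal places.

-30.39%

Real gross regional product 2001 = 7404.72 / 1.098 = 6743.83.
Real gross regional product 2006 = 7586.44 / 1.616 = 4694.58.
Real growth = 4694.58 / 6743.83 − 1 = -0.3039.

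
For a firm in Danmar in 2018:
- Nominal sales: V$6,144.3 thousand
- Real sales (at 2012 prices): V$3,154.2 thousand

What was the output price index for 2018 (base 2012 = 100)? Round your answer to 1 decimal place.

output price index = (Nominal / Real) × 100 = 6144.3 / 3154.2 × 100 = 194.80.

194.8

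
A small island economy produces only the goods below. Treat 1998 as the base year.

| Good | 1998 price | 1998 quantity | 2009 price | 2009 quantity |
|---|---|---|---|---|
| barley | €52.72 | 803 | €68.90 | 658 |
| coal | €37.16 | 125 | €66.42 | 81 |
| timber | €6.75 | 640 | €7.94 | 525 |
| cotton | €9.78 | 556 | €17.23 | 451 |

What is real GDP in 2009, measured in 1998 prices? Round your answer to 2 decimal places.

€45654.25

Real GDP 2009 = Σ (p_1998 × q_2009) = 52.72·658 + 37.16·81 + 6.75·525 + 9.78·451 = 45654.25.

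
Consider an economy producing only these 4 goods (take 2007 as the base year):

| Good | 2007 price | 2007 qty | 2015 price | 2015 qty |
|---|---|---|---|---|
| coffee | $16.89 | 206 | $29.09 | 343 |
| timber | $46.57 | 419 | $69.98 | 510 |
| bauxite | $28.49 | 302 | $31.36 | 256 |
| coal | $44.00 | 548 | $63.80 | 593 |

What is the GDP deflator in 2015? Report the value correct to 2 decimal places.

Nominal GDP 2015 = 29.09·343 + 69.98·510 + 31.36·256 + 63.80·593 = 91529.23.
Real GDP 2015 (at 2007 prices) = 16.89·343 + 46.57·510 + 28.49·256 + 44.00·593 = 62929.41.
Deflator = Nominal/Real × 100 = 91529.23/62929.41 × 100 = 145.447.

145.45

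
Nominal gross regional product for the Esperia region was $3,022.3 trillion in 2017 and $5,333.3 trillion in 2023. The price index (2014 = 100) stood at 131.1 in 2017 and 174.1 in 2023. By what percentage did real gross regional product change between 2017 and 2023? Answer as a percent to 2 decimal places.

32.88%

Real gross regional product 2017 = 3022.3 / 1.311 = 2305.34.
Real gross regional product 2023 = 5333.3 / 1.741 = 3063.35.
Real growth = 3063.35 / 2305.34 − 1 = 0.3288.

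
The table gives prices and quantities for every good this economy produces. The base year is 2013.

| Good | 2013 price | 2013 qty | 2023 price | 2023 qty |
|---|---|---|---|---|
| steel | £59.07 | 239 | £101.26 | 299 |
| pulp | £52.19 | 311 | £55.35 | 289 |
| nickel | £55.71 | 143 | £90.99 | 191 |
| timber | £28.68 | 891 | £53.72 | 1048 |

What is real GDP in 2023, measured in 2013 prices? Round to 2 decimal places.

£73442.09

Real GDP 2023 = Σ (p_2013 × q_2023) = 59.07·299 + 52.19·289 + 55.71·191 + 28.68·1048 = 73442.09.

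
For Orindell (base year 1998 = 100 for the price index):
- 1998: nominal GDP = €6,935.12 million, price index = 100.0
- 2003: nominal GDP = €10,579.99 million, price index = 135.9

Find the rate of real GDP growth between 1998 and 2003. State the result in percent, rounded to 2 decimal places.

12.26%

Deflate each year: 1998 → 6935.12/1.000 = 6935.12; 2003 → 10579.99/1.359 = 7785.13.
So real GDP changed by 7785.13/6935.12 − 1 = 0.1226, i.e. 12.26%.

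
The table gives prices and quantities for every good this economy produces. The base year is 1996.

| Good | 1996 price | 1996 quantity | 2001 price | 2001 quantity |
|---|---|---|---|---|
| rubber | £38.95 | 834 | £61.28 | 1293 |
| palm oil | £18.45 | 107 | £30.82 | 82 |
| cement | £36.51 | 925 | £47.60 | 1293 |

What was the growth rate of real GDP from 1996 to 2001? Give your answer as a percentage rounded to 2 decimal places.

Real GDP 1996 = Nominal GDP 1996 = 38.95·834 + 18.45·107 + 36.51·925 = 68230.20.
Real GDP 2001 (at 1996 prices) = 38.95·1293 + 18.45·82 + 36.51·1293 = 99082.68.
Real growth = 99082.68/68230.20 − 1 = 0.4522.

45.22%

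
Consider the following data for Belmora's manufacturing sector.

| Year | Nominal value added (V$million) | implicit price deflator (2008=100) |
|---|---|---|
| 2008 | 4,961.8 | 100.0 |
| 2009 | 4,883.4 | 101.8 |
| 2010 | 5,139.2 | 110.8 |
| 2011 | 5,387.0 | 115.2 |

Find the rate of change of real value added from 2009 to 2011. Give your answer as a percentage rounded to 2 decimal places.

-2.52%

Real value added 2009 = 4883.4/1.018 = 4797.05.
Real value added 2011 = 5387.0/1.152 = 4676.22.
Change = 4676.22/4797.05 − 1 = -0.0252.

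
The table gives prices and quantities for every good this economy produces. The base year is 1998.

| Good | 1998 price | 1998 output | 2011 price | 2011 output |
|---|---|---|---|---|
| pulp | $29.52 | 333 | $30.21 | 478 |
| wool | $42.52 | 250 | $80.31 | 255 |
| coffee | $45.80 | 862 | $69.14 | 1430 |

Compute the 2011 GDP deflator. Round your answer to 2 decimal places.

147.92

Nominal GDP 2011 = 30.21·478 + 80.31·255 + 69.14·1430 = 133789.63.
Real GDP 2011 (at 1998 prices) = 29.52·478 + 42.52·255 + 45.80·1430 = 90447.16.
Deflator = Nominal/Real × 100 = 133789.63/90447.16 × 100 = 147.920.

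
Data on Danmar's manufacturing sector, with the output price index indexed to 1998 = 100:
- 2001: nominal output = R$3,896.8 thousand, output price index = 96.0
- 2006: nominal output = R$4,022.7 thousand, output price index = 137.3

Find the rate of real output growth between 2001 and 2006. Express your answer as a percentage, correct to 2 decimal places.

-27.82%

Deflate each year: 2001 → 3896.8/0.960 = 4059.17; 2006 → 4022.7/1.373 = 2929.86.
So real output changed by 2929.86/4059.17 − 1 = -0.2782, i.e. -27.82%.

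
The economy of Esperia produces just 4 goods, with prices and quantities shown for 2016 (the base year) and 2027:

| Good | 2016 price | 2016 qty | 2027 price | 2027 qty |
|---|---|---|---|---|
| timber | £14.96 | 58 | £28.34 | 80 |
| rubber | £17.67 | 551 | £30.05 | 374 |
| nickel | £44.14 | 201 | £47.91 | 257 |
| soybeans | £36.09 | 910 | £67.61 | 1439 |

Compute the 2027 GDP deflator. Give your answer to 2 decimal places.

173.19

Nominal GDP 2027 = 28.34·80 + 30.05·374 + 47.91·257 + 67.61·1439 = 123109.56.
Real GDP 2027 (at 2016 prices) = 14.96·80 + 17.67·374 + 44.14·257 + 36.09·1439 = 71082.87.
Deflator = Nominal/Real × 100 = 123109.56/71082.87 × 100 = 173.192.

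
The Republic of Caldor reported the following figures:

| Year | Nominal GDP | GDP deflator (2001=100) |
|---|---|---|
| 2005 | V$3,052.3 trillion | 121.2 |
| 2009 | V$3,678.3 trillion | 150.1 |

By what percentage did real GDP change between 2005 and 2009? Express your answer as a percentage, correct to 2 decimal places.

Real GDP 2005 = 3052.3 / 1.212 = 2518.40.
Real GDP 2009 = 3678.3 / 1.501 = 2450.57.
Real growth = 2450.57 / 2518.40 − 1 = -0.0269.

-2.69%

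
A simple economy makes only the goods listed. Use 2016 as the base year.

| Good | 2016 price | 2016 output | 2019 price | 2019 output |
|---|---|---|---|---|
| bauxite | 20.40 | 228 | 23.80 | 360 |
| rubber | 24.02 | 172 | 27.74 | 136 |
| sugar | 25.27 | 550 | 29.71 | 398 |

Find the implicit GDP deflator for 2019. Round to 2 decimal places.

Nominal GDP 2019 = 23.80·360 + 27.74·136 + 29.71·398 = 24165.22.
Real GDP 2019 (at 2016 prices) = 20.40·360 + 24.02·136 + 25.27·398 = 20668.18.
Deflator = Nominal/Real × 100 = 24165.22/20668.18 × 100 = 116.920.

116.92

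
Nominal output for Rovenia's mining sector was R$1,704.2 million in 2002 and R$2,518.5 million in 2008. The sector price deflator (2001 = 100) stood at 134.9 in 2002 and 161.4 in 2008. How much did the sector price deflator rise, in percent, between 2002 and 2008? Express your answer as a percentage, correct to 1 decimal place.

19.6%

Price-level change = 161.4 / 134.9 − 1 = 0.1964.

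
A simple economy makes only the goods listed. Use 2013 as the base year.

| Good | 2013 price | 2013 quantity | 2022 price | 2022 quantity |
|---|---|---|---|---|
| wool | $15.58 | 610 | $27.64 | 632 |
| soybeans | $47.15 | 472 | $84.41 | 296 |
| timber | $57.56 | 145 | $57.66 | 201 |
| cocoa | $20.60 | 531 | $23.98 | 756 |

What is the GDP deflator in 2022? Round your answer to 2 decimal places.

141.66

Nominal GDP 2022 = 27.64·632 + 84.41·296 + 57.66·201 + 23.98·756 = 72172.38.
Real GDP 2022 (at 2013 prices) = 15.58·632 + 47.15·296 + 57.56·201 + 20.60·756 = 50946.12.
Deflator = Nominal/Real × 100 = 72172.38/50946.12 × 100 = 141.664.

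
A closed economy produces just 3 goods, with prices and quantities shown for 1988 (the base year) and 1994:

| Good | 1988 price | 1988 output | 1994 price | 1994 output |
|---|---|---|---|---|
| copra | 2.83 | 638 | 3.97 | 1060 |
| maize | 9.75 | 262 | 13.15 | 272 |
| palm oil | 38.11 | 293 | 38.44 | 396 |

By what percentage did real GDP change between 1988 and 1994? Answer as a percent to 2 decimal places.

33.60%

Real GDP 1988 = Nominal GDP 1988 = 2.83·638 + 9.75·262 + 38.11·293 = 15526.27.
Real GDP 1994 (at 1988 prices) = 2.83·1060 + 9.75·272 + 38.11·396 = 20743.36.
Real growth = 20743.36/15526.27 − 1 = 0.3360.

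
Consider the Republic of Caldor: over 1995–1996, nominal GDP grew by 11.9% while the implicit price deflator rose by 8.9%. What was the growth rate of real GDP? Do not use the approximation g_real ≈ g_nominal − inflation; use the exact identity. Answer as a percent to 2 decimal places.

(1 + g_nom) = (1 + g_real)(1 + π), so g_real = 1.1190 / 1.0890 − 1 = 0.02755.

2.75%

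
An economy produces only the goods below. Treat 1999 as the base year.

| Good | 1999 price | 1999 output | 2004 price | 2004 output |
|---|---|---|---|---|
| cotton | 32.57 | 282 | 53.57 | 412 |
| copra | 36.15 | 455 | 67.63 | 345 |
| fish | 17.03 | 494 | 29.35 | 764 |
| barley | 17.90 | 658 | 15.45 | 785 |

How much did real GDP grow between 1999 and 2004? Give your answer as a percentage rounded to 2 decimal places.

Real GDP 1999 = Nominal GDP 1999 = 32.57·282 + 36.15·455 + 17.03·494 + 17.90·658 = 45824.01.
Real GDP 2004 (at 1999 prices) = 32.57·412 + 36.15·345 + 17.03·764 + 17.90·785 = 52953.01.
Real growth = 52953.01/45824.01 − 1 = 0.1556.

15.56%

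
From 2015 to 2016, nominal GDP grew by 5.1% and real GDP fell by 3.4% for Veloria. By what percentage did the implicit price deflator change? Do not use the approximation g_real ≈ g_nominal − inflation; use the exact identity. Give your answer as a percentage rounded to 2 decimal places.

(1 + g_nom) = (1 + g_real)(1 + π), so π = 1.0510 / 0.9660 − 1 = 0.08799.

8.80%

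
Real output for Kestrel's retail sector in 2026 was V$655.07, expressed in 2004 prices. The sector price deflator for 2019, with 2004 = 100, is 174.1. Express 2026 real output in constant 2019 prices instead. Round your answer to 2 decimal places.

V$1,140.48

Real output in 2019 prices = Real output in 2004 prices × (P_2019/P_2004) = 655.07 × 1.741 = 1140.48.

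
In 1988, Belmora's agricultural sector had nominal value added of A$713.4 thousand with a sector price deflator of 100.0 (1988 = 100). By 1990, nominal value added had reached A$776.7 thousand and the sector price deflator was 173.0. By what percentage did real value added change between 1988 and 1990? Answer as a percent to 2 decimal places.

-37.07%

Deflate each year: 1988 → 713.4/1.000 = 713.40; 1990 → 776.7/1.730 = 448.96.
So real value added changed by 448.96/713.40 − 1 = -0.3707, i.e. -37.07%.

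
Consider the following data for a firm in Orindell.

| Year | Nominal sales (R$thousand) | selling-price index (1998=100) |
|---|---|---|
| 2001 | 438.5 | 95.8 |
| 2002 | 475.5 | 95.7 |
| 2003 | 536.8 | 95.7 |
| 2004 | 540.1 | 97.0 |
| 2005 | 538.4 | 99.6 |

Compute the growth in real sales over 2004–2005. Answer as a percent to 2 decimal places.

-2.92%

Real sales 2004 = 540.1/0.970 = 556.80.
Real sales 2005 = 538.4/0.996 = 540.56.
Change = 540.56/556.80 − 1 = -0.0292.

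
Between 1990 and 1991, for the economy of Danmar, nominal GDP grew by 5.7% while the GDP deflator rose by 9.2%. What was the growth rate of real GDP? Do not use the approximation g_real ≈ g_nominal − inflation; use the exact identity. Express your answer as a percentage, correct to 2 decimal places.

(1 + g_nom) = (1 + g_real)(1 + π), so g_real = 1.0570 / 1.0920 − 1 = -0.03205.

-3.21%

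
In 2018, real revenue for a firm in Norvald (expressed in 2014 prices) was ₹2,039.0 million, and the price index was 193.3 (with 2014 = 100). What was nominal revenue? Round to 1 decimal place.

Nominal revenue = Real × (price index/100) = 2039.0 × 1.933 = 3941.39.

₹3,941.4 million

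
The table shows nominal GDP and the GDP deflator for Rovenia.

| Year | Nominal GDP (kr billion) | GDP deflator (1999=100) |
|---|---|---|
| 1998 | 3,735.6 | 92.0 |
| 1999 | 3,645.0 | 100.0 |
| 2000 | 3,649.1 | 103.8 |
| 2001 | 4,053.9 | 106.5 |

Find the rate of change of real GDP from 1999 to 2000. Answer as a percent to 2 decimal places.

Real GDP 1999 = 3645.0/1.000 = 3645.00.
Real GDP 2000 = 3649.1/1.038 = 3515.51.
Change = 3515.51/3645.00 − 1 = -0.0355.

-3.55%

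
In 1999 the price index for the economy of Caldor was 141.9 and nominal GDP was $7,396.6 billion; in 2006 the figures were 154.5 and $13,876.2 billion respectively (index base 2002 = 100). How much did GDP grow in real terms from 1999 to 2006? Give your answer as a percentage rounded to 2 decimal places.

72.30%

Deflate each year: 1999 → 7396.6/1.419 = 5212.54; 2006 → 13876.2/1.545 = 8981.36.
So real GDP changed by 8981.36/5212.54 − 1 = 0.7230, i.e. 72.30%.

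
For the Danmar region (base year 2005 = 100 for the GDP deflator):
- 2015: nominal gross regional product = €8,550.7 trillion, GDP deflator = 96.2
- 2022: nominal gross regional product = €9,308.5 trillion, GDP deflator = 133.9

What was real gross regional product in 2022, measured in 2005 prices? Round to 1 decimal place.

€6,951.8 trillion

Real gross regional product = Nominal / (GDP deflator/100) = 9308.5 / 1.339 = 6951.83.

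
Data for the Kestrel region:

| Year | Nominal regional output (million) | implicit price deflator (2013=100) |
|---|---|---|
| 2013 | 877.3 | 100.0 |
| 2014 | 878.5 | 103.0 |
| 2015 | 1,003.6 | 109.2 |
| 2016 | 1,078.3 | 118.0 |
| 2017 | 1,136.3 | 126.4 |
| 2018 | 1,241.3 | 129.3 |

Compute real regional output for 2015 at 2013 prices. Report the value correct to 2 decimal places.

919.05 million

Real regional output 2015 = 1003.6 / 1.092 = 919.05.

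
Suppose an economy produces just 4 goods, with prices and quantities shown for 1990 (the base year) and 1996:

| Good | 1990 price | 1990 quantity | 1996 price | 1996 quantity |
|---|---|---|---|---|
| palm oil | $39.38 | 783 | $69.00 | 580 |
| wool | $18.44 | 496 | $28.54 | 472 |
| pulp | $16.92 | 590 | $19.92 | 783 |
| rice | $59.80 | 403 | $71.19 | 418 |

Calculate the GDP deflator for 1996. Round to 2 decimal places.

Nominal GDP 1996 = 69.00·580 + 28.54·472 + 19.92·783 + 71.19·418 = 98845.66.
Real GDP 1996 (at 1990 prices) = 39.38·580 + 18.44·472 + 16.92·783 + 59.80·418 = 69788.84.
Deflator = Nominal/Real × 100 = 98845.66/69788.84 × 100 = 141.635.

141.64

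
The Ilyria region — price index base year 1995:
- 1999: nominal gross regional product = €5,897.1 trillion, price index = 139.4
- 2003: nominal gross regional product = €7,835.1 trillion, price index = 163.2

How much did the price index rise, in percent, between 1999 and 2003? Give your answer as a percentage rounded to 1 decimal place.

17.1%

Price-level change = 163.2 / 139.4 − 1 = 0.1707.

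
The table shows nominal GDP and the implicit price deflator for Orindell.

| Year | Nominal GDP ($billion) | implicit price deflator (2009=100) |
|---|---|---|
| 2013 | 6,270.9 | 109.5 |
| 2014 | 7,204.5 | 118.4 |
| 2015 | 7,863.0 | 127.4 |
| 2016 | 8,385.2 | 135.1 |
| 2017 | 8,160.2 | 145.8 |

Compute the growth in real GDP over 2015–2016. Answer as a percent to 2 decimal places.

Real GDP 2015 = 7863.0/1.274 = 6171.90.
Real GDP 2016 = 8385.2/1.351 = 6206.66.
Change = 6206.66/6171.90 − 1 = 0.0056.

0.56%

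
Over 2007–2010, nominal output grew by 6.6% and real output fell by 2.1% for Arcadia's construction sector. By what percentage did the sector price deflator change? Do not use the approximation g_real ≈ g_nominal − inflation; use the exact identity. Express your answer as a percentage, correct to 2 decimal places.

8.89%

(1 + g_nom) = (1 + g_real)(1 + π), so π = 1.0660 / 0.9790 − 1 = 0.08887.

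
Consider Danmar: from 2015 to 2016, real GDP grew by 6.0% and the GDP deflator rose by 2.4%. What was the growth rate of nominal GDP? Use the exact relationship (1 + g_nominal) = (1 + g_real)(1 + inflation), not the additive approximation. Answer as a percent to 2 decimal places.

8.54%

(1 + g_nom) = (1 + g_real)(1 + π) = 1.0600 × 1.0240 = 1.08544.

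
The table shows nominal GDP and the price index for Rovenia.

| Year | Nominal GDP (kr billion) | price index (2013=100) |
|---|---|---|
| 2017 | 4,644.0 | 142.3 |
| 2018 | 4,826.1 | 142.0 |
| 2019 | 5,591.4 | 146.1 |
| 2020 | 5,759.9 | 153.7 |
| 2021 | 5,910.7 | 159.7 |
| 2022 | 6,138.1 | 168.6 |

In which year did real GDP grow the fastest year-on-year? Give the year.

2018: real = 4826.1/1.420 = 3398.66; growth vs 2017 (3263.53) = 4.14%.
2019: real = 5591.4/1.461 = 3827.10; growth vs 2018 (3398.66) = 12.61%.
2020: real = 5759.9/1.537 = 3747.50; growth vs 2019 (3827.10) = -2.08%.
2021: real = 5910.7/1.597 = 3701.13; growth vs 2020 (3747.50) = -1.24%.
2022: real = 6138.1/1.686 = 3640.63; growth vs 2021 (3701.13) = -1.63%.

2019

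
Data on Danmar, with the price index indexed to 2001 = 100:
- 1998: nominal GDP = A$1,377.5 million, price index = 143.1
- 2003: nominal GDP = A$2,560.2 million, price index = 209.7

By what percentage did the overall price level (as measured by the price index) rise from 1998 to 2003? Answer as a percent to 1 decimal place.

46.5%

Price-level change = 209.7 / 143.1 − 1 = 0.4654.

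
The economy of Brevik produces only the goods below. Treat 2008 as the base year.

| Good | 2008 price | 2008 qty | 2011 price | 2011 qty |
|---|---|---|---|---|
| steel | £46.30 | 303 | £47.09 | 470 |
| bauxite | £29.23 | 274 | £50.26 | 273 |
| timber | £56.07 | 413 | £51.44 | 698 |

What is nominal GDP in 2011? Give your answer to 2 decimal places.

£71758.40

Nominal GDP 2011 = Σ (p_2011 × q_2011) = 47.09·470 + 50.26·273 + 51.44·698 = 71758.40.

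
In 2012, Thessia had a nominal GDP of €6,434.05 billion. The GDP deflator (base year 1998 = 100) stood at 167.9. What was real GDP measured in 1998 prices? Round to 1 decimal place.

€3,832.1 billion

Real GDP = Nominal / (GDP deflator/100) = 6434.05 / 1.679 = 3832.07.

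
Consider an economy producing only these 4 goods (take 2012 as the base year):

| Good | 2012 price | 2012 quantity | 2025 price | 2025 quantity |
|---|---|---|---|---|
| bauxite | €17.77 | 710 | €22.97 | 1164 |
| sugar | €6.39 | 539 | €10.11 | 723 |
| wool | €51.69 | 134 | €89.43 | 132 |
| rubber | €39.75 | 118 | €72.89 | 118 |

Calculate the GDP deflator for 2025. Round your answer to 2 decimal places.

147.90

Nominal GDP 2025 = 22.97·1164 + 10.11·723 + 89.43·132 + 72.89·118 = 54452.39.
Real GDP 2025 (at 2012 prices) = 17.77·1164 + 6.39·723 + 51.69·132 + 39.75·118 = 36817.83.
Deflator = Nominal/Real × 100 = 54452.39/36817.83 × 100 = 147.897.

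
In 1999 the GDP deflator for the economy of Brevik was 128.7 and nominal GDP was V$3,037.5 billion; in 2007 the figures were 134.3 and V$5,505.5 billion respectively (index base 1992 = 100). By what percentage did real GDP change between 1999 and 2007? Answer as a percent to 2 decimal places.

Deflate each year: 1999 → 3037.5/1.287 = 2360.14; 2007 → 5505.5/1.343 = 4099.40.
So real GDP changed by 4099.40/2360.14 − 1 = 0.7369, i.e. 73.69%.

73.69%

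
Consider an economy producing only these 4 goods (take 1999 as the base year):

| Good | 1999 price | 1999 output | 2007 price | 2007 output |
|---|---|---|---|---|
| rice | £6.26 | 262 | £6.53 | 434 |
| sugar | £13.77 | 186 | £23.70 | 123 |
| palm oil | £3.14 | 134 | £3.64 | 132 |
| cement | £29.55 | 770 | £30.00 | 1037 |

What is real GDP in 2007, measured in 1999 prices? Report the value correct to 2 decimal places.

Real GDP 2007 = Σ (p_1999 × q_2007) = 6.26·434 + 13.77·123 + 3.14·132 + 29.55·1037 = 35468.38.

£35468.38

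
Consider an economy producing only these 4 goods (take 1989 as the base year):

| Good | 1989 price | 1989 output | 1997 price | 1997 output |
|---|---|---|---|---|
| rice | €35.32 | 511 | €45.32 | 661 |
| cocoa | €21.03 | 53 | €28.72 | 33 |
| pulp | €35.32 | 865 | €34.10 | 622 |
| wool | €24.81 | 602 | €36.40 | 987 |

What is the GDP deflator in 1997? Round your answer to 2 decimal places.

Nominal GDP 1997 = 45.32·661 + 28.72·33 + 34.10·622 + 36.40·987 = 88041.28.
Real GDP 1997 (at 1989 prices) = 35.32·661 + 21.03·33 + 35.32·622 + 24.81·987 = 70497.02.
Deflator = Nominal/Real × 100 = 88041.28/70497.02 × 100 = 124.887.

124.89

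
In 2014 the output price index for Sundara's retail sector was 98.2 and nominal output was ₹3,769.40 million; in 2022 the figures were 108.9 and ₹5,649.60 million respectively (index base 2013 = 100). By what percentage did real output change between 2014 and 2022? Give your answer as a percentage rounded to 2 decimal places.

35.15%

Deflate each year: 2014 → 3769.40/0.982 = 3838.49; 2022 → 5649.60/1.089 = 5187.88.
So real output changed by 5187.88/3838.49 − 1 = 0.3515, i.e. 35.15%.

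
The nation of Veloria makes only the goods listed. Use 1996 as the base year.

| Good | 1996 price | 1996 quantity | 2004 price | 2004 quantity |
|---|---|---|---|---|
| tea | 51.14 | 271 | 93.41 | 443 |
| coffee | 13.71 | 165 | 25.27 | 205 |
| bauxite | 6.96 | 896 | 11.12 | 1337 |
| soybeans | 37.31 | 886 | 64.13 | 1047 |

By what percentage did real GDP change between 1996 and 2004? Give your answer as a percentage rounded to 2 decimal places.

Real GDP 1996 = Nominal GDP 1996 = 51.14·271 + 13.71·165 + 6.96·896 + 37.31·886 = 55413.91.
Real GDP 2004 (at 1996 prices) = 51.14·443 + 13.71·205 + 6.96·1337 + 37.31·1047 = 73834.66.
Real growth = 73834.66/55413.91 − 1 = 0.3324.

33.24%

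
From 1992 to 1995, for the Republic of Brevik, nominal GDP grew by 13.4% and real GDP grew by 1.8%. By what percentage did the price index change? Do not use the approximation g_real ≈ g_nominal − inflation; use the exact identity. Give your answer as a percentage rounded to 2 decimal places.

(1 + g_nom) = (1 + g_real)(1 + π), so π = 1.1340 / 1.0180 − 1 = 0.11395.

11.39%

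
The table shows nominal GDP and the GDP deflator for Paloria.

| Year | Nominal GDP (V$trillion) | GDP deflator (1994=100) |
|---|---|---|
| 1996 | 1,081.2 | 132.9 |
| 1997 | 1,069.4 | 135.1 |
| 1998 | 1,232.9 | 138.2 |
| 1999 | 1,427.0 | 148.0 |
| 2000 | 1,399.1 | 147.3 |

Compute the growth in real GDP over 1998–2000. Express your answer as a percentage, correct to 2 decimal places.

6.47%

Real GDP 1998 = 1232.9/1.382 = 892.11.
Real GDP 2000 = 1399.1/1.473 = 949.83.
Change = 949.83/892.11 − 1 = 0.0647.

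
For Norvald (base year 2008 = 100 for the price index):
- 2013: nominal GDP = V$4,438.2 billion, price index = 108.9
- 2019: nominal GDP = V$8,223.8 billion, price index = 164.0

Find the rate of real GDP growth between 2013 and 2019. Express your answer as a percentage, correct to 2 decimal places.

Deflate each year: 2013 → 4438.2/1.089 = 4075.48; 2019 → 8223.8/1.640 = 5014.51.
So real GDP changed by 5014.51/4075.48 − 1 = 0.2304, i.e. 23.04%.

23.04%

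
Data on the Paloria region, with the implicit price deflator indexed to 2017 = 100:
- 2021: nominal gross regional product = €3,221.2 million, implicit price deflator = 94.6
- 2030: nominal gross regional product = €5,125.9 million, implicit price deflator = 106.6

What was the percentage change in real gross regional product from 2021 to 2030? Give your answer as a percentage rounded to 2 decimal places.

41.22%

Real gross regional product 2021 = 3221.2 / 0.946 = 3405.07.
Real gross regional product 2030 = 5125.9 / 1.066 = 4808.54.
Real growth = 4808.54 / 3405.07 − 1 = 0.4122.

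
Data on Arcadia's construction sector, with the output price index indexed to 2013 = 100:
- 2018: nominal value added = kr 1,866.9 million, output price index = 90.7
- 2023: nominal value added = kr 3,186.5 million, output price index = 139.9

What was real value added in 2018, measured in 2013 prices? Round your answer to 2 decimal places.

Real value added = Nominal / (output price index/100) = 1866.9 / 0.907 = 2058.32.

kr 2,058.32 million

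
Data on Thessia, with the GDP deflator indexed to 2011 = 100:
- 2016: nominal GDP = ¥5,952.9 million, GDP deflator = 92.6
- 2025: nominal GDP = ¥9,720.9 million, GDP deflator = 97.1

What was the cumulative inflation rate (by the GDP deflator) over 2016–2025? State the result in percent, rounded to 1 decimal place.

Price-level change = 97.1 / 92.6 − 1 = 0.0486.

4.9%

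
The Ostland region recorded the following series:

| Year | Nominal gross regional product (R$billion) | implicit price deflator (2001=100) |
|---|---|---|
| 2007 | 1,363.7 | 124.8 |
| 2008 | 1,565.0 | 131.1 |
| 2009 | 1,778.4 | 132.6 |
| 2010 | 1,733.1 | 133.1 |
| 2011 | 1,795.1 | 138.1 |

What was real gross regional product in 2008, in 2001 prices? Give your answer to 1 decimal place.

Real gross regional product 2008 = 1565.0 / 1.311 = 1193.75.

R$1,193.7 billion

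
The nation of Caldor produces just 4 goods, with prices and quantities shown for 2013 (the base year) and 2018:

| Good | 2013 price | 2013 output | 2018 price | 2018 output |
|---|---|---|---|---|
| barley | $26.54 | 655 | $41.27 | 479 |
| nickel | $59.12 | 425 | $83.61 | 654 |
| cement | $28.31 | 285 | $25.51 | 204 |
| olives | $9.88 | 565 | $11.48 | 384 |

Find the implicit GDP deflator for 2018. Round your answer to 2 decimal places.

Nominal GDP 2018 = 41.27·479 + 83.61·654 + 25.51·204 + 11.48·384 = 84061.63.
Real GDP 2018 (at 2013 prices) = 26.54·479 + 59.12·654 + 28.31·204 + 9.88·384 = 60946.30.
Deflator = Nominal/Real × 100 = 84061.63/60946.30 × 100 = 137.927.

137.93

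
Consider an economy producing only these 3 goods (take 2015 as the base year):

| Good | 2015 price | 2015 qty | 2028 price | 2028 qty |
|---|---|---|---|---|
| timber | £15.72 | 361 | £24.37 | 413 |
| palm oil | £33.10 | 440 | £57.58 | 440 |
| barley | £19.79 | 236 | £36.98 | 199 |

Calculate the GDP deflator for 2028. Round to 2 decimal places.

171.07

Nominal GDP 2028 = 24.37·413 + 57.58·440 + 36.98·199 = 42759.03.
Real GDP 2028 (at 2015 prices) = 15.72·413 + 33.10·440 + 19.79·199 = 24994.57.
Deflator = Nominal/Real × 100 = 42759.03/24994.57 × 100 = 171.073.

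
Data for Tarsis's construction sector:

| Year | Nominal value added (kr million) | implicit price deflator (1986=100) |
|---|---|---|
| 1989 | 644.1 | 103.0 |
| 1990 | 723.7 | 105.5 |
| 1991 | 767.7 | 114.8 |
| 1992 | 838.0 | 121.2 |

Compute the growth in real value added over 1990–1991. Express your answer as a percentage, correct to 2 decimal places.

Real value added 1990 = 723.7/1.055 = 685.97.
Real value added 1991 = 767.7/1.148 = 668.73.
Change = 668.73/685.97 − 1 = -0.0251.

-2.51%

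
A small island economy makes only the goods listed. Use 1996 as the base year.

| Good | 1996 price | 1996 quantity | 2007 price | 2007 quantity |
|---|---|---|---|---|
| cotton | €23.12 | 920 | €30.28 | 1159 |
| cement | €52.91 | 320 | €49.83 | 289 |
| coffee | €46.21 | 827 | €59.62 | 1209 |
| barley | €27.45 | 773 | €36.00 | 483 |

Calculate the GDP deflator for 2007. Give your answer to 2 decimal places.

Nominal GDP 2007 = 30.28·1159 + 49.83·289 + 59.62·1209 + 36.00·483 = 138963.97.
Real GDP 2007 (at 1996 prices) = 23.12·1159 + 52.91·289 + 46.21·1209 + 27.45·483 = 111213.31.
Deflator = Nominal/Real × 100 = 138963.97/111213.31 × 100 = 124.953.

124.95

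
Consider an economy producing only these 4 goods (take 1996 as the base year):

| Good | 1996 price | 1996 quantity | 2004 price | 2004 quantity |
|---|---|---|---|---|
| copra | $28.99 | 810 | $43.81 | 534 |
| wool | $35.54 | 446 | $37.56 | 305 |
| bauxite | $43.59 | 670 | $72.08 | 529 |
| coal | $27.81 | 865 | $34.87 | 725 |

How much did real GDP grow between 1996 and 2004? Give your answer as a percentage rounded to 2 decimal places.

Real GDP 1996 = Nominal GDP 1996 = 28.99·810 + 35.54·446 + 43.59·670 + 27.81·865 = 92593.69.
Real GDP 2004 (at 1996 prices) = 28.99·534 + 35.54·305 + 43.59·529 + 27.81·725 = 69541.72.
Real growth = 69541.72/92593.69 − 1 = -0.2490.

-24.90%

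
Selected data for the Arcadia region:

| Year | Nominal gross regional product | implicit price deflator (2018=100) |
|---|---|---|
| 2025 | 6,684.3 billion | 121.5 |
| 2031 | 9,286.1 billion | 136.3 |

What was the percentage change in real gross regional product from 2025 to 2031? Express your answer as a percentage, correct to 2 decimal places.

23.84%

Real gross regional product 2025 = 6684.3 / 1.215 = 5501.48.
Real gross regional product 2031 = 9286.1 / 1.363 = 6812.99.
Real growth = 6812.99 / 5501.48 − 1 = 0.2384.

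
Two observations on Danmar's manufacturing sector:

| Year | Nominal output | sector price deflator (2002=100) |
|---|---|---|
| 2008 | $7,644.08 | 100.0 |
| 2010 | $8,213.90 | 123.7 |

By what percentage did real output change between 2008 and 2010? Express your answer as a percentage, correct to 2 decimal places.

Real output 2008 = 7644.08 / 1.000 = 7644.08.
Real output 2010 = 8213.90 / 1.237 = 6640.18.
Real growth = 6640.18 / 7644.08 − 1 = -0.1313.

-13.13%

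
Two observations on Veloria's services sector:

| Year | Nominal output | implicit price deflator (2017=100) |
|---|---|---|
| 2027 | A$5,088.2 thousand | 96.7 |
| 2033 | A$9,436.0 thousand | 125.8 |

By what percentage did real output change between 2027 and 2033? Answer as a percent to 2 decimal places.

Deflate each year: 2027 → 5088.2/0.967 = 5261.84; 2033 → 9436.0/1.258 = 7500.79.
So real output changed by 7500.79/5261.84 − 1 = 0.4255, i.e. 42.55%.

42.55%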